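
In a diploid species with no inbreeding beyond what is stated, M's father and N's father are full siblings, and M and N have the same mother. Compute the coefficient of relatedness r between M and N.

0.375

With two independent routes of shared ancestry, r is the sum of the two contributions.
M and N are related in two ways: first cousins through their fathers (r = 1/8) and half-sibs through their shared mother (r = 1/4).
r = 1/8 + 1/4 = 3/8 = 0.375.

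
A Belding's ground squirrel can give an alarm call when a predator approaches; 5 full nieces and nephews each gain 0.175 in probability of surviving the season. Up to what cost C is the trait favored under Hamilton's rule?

r to a full niece or nephew = 1/4 (full aunt/uncle↔niece/nephew: two paths of length 3 through the shared grandparent pair: r = 2·(1/2)^3 = 1/4).
Hamilton's rule: n·r·B > C, so the trait is favored while C < n·r·B = 5·0.25·0.175 = 0.21875.

0.21875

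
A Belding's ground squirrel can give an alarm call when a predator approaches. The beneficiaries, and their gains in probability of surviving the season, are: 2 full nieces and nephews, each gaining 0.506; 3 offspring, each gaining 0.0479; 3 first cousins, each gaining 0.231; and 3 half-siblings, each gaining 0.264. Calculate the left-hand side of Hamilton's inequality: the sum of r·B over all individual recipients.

0.609475

r to a full niece or nephew = 0.25 (full aunt/uncle↔niece/nephew: two paths of length 3 through the shared grandparent pair: r = 2·(1/2)^3 = 1/4).
r to an offspring = 1/2 (one parent–offspring link: r = (1/2)^1 = 1/2).
r to a first cousin = 0.125 (first cousins share one grandparent pair — two paths of length 4: r = 2·(1/2)^4 = 1/8).
r to a half-sibling = 0.25 (half-sibs share one parent — one path of length 2: r = (1/2)^2 = 1/4).
Summing one r·B term per recipient: 2·0.25·0.506 + 3·0.5·0.0479 + 3·0.125·0.231 + 3·0.25·0.264 = 0.609475.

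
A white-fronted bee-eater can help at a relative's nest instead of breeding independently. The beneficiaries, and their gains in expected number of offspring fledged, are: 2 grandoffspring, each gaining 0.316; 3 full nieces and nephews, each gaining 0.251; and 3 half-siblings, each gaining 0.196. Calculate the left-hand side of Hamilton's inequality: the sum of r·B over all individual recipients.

r to a grandoffspring = 0.25 (two parent–offspring links: r = (1/2)^2 = 1/4).
r to a full niece or nephew = 0.25 (full aunt/uncle↔niece/nephew: two paths of length 3 through the shared grandparent pair: r = 2·(1/2)^3 = 1/4).
r to a half-sibling = 1/4 (half-sibs share one parent — one path of length 2: r = (1/2)^2 = 1/4).
Summing one r·B term per recipient: 2·0.25·0.316 + 3·0.25·0.251 + 3·0.25·0.196 = 0.49325.

0.49325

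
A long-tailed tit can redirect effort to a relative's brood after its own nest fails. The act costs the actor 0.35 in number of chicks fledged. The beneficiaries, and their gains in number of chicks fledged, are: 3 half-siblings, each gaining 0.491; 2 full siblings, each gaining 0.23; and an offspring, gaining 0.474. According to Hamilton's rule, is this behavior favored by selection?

Hamilton's rule: the trait is favored when the sum of r·B over every recipient exceeds the actor's cost C.
r to a half-sibling = 0.25 (half-sibs share one parent — one path of length 2: r = (1/2)^2 = 1/4).
r to a full sibling = 0.5 (full sibs share both parents — two paths of length 2: r = 2·(1/2)^2 = 1/2).
r to an offspring = 1/2 (one parent–offspring link: r = (1/2)^1 = 1/2).
Summing one r·B term per recipient: 3·0.25·0.491 + 2·0.5·0.23 + 1·0.5·0.474 = 0.83525.
0.83525 > 0.35: the indirect benefit exceeds the cost.

Yes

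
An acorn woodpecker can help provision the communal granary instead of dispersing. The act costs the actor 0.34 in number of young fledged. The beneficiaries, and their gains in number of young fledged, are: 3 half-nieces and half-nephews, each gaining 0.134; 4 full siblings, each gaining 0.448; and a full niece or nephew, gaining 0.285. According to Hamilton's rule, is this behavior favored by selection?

Hamilton's rule: the trait is favored when the sum of r·B over every recipient exceeds the actor's cost C.
r to a half-niece or half-nephew = 0.125 (half-aunt/uncle↔niece/nephew: one path of length 3: r = (1/2)^3 = 1/8).
r to a full sibling = 1/2 (full sibs share both parents — two paths of length 2: r = 2·(1/2)^2 = 1/2).
r to a full niece or nephew = 1/4 (full aunt/uncle↔niece/nephew: two paths of length 3 through the shared grandparent pair: r = 2·(1/2)^3 = 1/4).
Summing one r·B term per recipient: 3·0.125·0.134 + 4·0.5·0.448 + 1·0.25·0.285 = 1.0175.
1.0175 > 0.34: the indirect benefit exceeds the cost.

Yes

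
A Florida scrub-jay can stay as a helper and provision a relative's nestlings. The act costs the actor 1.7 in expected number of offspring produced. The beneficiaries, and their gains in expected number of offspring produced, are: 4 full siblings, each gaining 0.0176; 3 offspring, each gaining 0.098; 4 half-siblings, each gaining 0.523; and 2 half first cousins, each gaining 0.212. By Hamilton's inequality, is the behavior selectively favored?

No

Hamilton's rule: the trait is favored when the sum of r·B over every recipient exceeds the actor's cost C.
r to a full sibling = 0.5 (full sibs share both parents — two paths of length 2: r = 2·(1/2)^2 = 1/2).
r to an offspring = 1/2 (one parent–offspring link: r = (1/2)^1 = 1/2).
r to a half-sibling = 0.25 (half-sibs share one parent — one path of length 2: r = (1/2)^2 = 1/4).
r to a half first cousin = 1/16 (half first cousins share one grandparent — one path of length 4: r = (1/2)^4 = 1/16).
Summing one r·B term per recipient: 4·0.5·0.0176 + 3·0.5·0.098 + 4·0.25·0.523 + 2·0.0625·0.212 = 0.7317.
0.7317 < 1.7: the indirect benefit is less than the cost.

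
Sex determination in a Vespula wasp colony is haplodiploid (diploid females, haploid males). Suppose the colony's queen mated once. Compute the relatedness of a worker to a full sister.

Haplodiploid full sisters inherit their father's entire haploid genome identically (contributing 1/2) and on average half of their mother's contribution (1/2 · 1/2 = 1/4); r = 1/2 + 1/4 = 3/4.

0.75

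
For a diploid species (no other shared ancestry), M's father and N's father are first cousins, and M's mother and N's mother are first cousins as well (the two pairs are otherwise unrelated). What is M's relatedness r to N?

0.0625

With two independent routes of shared ancestry, r is the sum of the two contributions.
M and N are related in two ways: second cousins through their fathers (r = 1/32) and second cousins through their mothers (r = 1/32).
r = 1/32 + 1/32 = 1/16 = 0.0625.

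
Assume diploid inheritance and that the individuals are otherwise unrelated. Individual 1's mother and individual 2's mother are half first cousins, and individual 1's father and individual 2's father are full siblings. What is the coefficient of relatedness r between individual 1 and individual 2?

0.140625

With two independent routes of shared ancestry, r is the sum of the two contributions.
Individual 1 and individual 2 are related in two ways: half second cousins through their mothers (r = 1/64) and first cousins through their fathers (r = 1/8).
r = 1/64 + 1/8 = 0.140625.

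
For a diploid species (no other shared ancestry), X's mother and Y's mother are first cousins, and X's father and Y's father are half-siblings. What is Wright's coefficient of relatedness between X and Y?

Independent pedigree routes through distinct common ancestors add.
X and Y are related in two ways: second cousins through their mothers (r = 1/32) and half first cousins through their fathers (r = 1/16).
r = 1/32 + 1/16 = 0.09375.

0.09375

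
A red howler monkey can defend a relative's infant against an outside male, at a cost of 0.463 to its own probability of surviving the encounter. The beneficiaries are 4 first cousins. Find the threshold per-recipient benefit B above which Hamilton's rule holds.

0.926

r to a first cousin = 0.125 (first cousins share one grandparent pair — two paths of length 4: r = 2·(1/2)^4 = 1/8).
Hamilton's rule with n recipients of equal r: n·r·B > C, so B > C/(n·r) = 0.463/(4·0.125) = 0.926.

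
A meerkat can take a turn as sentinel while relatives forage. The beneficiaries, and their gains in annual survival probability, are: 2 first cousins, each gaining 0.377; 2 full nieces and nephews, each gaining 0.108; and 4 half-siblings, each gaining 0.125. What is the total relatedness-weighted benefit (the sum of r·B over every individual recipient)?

0.27325

r to a first cousin = 0.125 (first cousins share one grandparent pair — two paths of length 4: r = 2·(1/2)^4 = 1/8).
r to a full niece or nephew = 0.25 (full aunt/uncle↔niece/nephew: two paths of length 3 through the shared grandparent pair: r = 2·(1/2)^3 = 1/4).
r to a half-sibling = 0.25 (half-sibs share one parent — one path of length 2: r = (1/2)^2 = 1/4).
Summing one r·B term per recipient: 2·0.125·0.377 + 2·0.25·0.108 + 4·0.25·0.125 = 0.27325.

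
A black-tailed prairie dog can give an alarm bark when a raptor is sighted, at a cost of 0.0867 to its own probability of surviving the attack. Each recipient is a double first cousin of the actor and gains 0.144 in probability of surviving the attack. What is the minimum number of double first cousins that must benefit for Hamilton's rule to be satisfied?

3

r to a double first cousin = 1/4 (double first cousins share both grandparent pairs — four paths of length 4: r = 4·(1/2)^4 = 1/4).
Hamilton's rule: n·r·B > C  ⇒  n > C/(r·B) = 0.0867/(0.25·0.144) = 2.408.
The smallest integer exceeding 2.408 is 3.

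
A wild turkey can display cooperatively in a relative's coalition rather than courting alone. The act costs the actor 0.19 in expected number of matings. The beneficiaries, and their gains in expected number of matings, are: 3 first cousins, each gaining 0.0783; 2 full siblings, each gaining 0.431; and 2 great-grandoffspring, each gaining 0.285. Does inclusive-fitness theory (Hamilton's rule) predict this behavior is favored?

Hamilton's rule: the trait is favored when the sum of r·B over every recipient exceeds the actor's cost C.
r to a first cousin = 0.125 (first cousins share one grandparent pair — two paths of length 4: r = 2·(1/2)^4 = 1/8).
r to a full sibling = 0.5 (full sibs share both parents — two paths of length 2: r = 2·(1/2)^2 = 1/2).
r to a great-grandoffspring = 0.125 (three parent–offspring links: r = (1/2)^3 = 1/8).
Summing one r·B term per recipient: 3·0.125·0.0783 + 2·0.5·0.431 + 2·0.125·0.285 = 0.5316125.
0.5316125 > 0.19: the indirect benefit exceeds the cost.

Yes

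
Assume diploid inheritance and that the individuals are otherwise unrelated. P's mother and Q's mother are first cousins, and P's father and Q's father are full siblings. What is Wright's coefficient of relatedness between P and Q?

0.15625

Wright's path rule: contributions from independent ancestry routes add.
P and Q are related in two ways: second cousins through their mothers (r = 1/32) and first cousins through their fathers (r = 1/8).
r = 1/32 + 1/8 = 5/32 = 0.15625.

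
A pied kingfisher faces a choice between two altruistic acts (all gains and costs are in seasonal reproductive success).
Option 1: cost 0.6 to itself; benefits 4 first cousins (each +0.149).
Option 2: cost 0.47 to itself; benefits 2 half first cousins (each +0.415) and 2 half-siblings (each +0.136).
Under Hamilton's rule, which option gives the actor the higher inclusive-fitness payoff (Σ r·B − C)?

Option 2

Option 1: r to a first cousin = 0.125.
Option 1: Σ r·B − C = (4·0.125·0.149) − 0.6 = -0.5255.
Option 2: r to a half first cousin = 0.0625.
Option 2: r to a half-sibling = 0.25.
Option 2: Σ r·B − C = (2·0.0625·0.415 + 2·0.25·0.136) − 0.47 = -0.350125.
Option 2 has the higher net inclusive-fitness payoff.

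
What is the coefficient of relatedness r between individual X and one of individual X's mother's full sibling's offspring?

Each parent–offspring link contributes a factor of 1/2, and independent paths through distinct common ancestors add.
First cousins share one grandparent pair — two paths of length 4: r = 2·(1/2)^4 = 1/8.

0.125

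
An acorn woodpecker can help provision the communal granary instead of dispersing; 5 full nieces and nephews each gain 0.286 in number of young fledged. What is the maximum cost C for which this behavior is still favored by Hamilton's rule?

0.3575

r to a full niece or nephew = 0.25 (full aunt/uncle↔niece/nephew: two paths of length 3 through the shared grandparent pair: r = 2·(1/2)^3 = 1/4).
Hamilton's rule: n·r·B > C, so the trait is favored while C < n·r·B = 5·0.25·0.286 = 0.3575.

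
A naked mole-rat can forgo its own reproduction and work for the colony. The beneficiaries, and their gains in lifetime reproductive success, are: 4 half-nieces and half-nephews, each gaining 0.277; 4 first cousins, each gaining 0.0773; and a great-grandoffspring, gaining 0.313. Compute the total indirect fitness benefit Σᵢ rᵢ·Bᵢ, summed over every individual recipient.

r to a half-niece or half-nephew = 0.125 (half-aunt/uncle↔niece/nephew: one path of length 3: r = (1/2)^3 = 1/8).
r to a first cousin = 0.125 (first cousins share one grandparent pair — two paths of length 4: r = 2·(1/2)^4 = 1/8).
r to a great-grandoffspring = 1/8 (three parent–offspring links: r = (1/2)^3 = 1/8).
Summing one r·B term per recipient: 4·0.125·0.277 + 4·0.125·0.0773 + 1·0.125·0.313 = 0.216275.

0.216275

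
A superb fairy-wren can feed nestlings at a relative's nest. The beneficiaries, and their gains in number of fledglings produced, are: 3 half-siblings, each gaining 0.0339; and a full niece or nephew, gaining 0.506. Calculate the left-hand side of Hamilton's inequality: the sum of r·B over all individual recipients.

0.151925

r to a half-sibling = 0.25 (half-sibs share one parent — one path of length 2: r = (1/2)^2 = 1/4).
r to a full niece or nephew = 0.25 (full aunt/uncle↔niece/nephew: two paths of length 3 through the shared grandparent pair: r = 2·(1/2)^3 = 1/4).
Summing one r·B term per recipient: 3·0.25·0.0339 + 1·0.25·0.506 = 0.151925.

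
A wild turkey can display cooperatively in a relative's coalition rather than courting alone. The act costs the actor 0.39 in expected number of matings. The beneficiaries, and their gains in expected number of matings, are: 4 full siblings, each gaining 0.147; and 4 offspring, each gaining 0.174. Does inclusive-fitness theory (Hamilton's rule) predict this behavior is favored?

Hamilton's rule: the trait is favored when the sum of r·B over every recipient exceeds the actor's cost C.
r to a full sibling = 0.5 (full sibs share both parents — two paths of length 2: r = 2·(1/2)^2 = 1/2).
r to an offspring = 1/2 (one parent–offspring link: r = (1/2)^1 = 1/2).
Summing one r·B term per recipient: 4·0.5·0.147 + 4·0.5·0.174 = 0.642.
0.642 > 0.39: the indirect benefit exceeds the cost.

Yes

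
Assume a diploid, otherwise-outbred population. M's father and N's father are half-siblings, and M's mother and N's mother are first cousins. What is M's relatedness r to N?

Independent pedigree routes through distinct common ancestors add.
M and N are related in two ways: half first cousins through their fathers (r = 1/16) and second cousins through their mothers (r = 1/32).
r = 1/16 + 1/32 = 0.09375.

0.09375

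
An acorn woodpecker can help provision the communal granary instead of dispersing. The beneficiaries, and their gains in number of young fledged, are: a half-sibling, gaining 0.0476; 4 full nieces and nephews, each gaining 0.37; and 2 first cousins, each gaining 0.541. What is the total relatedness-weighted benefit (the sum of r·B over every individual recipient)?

0.51715

r to a half-sibling = 1/4 (half-sibs share one parent — one path of length 2: r = (1/2)^2 = 1/4).
r to a full niece or nephew = 0.25 (full aunt/uncle↔niece/nephew: two paths of length 3 through the shared grandparent pair: r = 2·(1/2)^3 = 1/4).
r to a first cousin = 0.125 (first cousins share one grandparent pair — two paths of length 4: r = 2·(1/2)^4 = 1/8).
Summing one r·B term per recipient: 1·0.25·0.0476 + 4·0.25·0.37 + 2·0.125·0.541 = 0.51715.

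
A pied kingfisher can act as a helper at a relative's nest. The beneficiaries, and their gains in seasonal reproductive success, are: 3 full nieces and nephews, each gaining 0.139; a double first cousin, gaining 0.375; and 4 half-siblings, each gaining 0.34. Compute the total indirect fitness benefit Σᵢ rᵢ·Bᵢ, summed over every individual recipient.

r to a full niece or nephew = 0.25 (full aunt/uncle↔niece/nephew: two paths of length 3 through the shared grandparent pair: r = 2·(1/2)^3 = 1/4).
r to a double first cousin = 1/4 (double first cousins share both grandparent pairs — four paths of length 4: r = 4·(1/2)^4 = 1/4).
r to a half-sibling = 0.25 (half-sibs share one parent — one path of length 2: r = (1/2)^2 = 1/4).
Summing one r·B term per recipient: 3·0.25·0.139 + 1·0.25·0.375 + 4·0.25·0.34 = 0.538.

0.538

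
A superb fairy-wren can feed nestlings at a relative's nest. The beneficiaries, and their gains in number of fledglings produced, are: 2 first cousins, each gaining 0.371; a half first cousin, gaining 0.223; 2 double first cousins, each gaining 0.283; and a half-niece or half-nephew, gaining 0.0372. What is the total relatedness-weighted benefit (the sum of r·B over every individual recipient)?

r to a first cousin = 0.125 (first cousins share one grandparent pair — two paths of length 4: r = 2·(1/2)^4 = 1/8).
r to a half first cousin = 0.0625 (half first cousins share one grandparent — one path of length 4: r = (1/2)^4 = 1/16).
r to a double first cousin = 1/4 (double first cousins share both grandparent pairs — four paths of length 4: r = 4·(1/2)^4 = 1/4).
r to a half-niece or half-nephew = 0.125 (half-aunt/uncle↔niece/nephew: one path of length 3: r = (1/2)^3 = 1/8).
Summing one r·B term per recipient: 2·0.125·0.371 + 1·0.0625·0.223 + 2·0.25·0.283 + 1·0.125·0.0372 = 0.2528375.

0.2528375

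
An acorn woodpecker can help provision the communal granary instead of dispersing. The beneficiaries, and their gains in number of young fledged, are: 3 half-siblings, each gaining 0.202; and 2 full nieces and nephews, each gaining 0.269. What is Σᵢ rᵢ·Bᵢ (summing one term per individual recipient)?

r to a half-sibling = 1/4 (half-sibs share one parent — one path of length 2: r = (1/2)^2 = 1/4).
r to a full niece or nephew = 1/4 (full aunt/uncle↔niece/nephew: two paths of length 3 through the shared grandparent pair: r = 2·(1/2)^3 = 1/4).
Summing one r·B term per recipient: 3·0.25·0.202 + 2·0.25·0.269 = 0.286.

0.286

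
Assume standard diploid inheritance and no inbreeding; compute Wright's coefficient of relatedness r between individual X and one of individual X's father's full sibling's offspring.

0.125

Each parent–offspring link contributes a factor of 1/2, and independent paths through distinct common ancestors add.
First cousins share one grandparent pair — two paths of length 4: r = 2·(1/2)^4 = 1/8.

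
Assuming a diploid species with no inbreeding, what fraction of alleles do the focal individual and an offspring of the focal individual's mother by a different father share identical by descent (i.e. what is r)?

0.25

Each parent–offspring link contributes a factor of 1/2, and independent paths through distinct common ancestors add.
Half-sibs share one parent — one path of length 2: r = (1/2)^2 = 1/4.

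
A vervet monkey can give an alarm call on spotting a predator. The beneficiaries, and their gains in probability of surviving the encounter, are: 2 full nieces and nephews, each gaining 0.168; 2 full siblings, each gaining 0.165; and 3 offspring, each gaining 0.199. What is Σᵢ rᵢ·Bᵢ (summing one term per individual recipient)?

r to a full niece or nephew = 1/4 (full aunt/uncle↔niece/nephew: two paths of length 3 through the shared grandparent pair: r = 2·(1/2)^3 = 1/4).
r to a full sibling = 1/2 (full sibs share both parents — two paths of length 2: r = 2·(1/2)^2 = 1/2).
r to an offspring = 1/2 (one parent–offspring link: r = (1/2)^1 = 1/2).
Summing one r·B term per recipient: 2·0.25·0.168 + 2·0.5·0.165 + 3·0.5·0.199 = 0.5475.

0.5475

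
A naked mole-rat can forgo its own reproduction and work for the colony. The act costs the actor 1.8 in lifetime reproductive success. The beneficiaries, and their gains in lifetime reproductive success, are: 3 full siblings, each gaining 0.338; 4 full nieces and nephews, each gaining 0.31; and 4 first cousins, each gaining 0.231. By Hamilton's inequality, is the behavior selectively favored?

Hamilton's rule: the trait is favored when the sum of r·B over every recipient exceeds the actor's cost C.
r to a full sibling = 1/2 (full sibs share both parents — two paths of length 2: r = 2·(1/2)^2 = 1/2).
r to a full niece or nephew = 0.25 (full aunt/uncle↔niece/nephew: two paths of length 3 through the shared grandparent pair: r = 2·(1/2)^3 = 1/4).
r to a first cousin = 0.125 (first cousins share one grandparent pair — two paths of length 4: r = 2·(1/2)^4 = 1/8).
Summing one r·B term per recipient: 3·0.5·0.338 + 4·0.25·0.31 + 4·0.125·0.231 = 0.9325.
0.9325 < 1.8: the indirect benefit is less than the cost.

No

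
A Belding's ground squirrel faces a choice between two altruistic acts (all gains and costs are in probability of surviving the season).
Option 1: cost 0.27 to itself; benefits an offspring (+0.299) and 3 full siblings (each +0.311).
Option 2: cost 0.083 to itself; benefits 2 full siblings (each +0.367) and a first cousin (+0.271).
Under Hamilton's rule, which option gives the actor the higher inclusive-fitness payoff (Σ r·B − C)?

Option 1: r to an offspring = 0.5.
Option 1: r to a full sibling = 0.5.
Option 1: Σ r·B − C = (1·0.5·0.299 + 3·0.5·0.311) − 0.27 = 0.346.
Option 2: r to a full sibling = 0.5.
Option 2: r to a first cousin = 0.125.
Option 2: Σ r·B − C = (2·0.5·0.367 + 1·0.125·0.271) − 0.083 = 0.317875.
Option 1 has the higher net inclusive-fitness payoff.

Option 1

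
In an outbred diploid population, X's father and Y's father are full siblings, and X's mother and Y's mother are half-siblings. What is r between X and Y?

0.1875

Relatedness sums over independent paths through distinct common ancestors.
X and Y are related in two ways: first cousins through their fathers (r = 1/8) and half first cousins through their mothers (r = 1/16).
r = 1/8 + 1/16 = 0.1875.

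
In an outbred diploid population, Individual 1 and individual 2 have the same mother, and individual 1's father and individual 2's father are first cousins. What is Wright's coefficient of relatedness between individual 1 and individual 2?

0.28125

Relatedness sums over independent paths through distinct common ancestors.
Individual 1 and individual 2 are related in two ways: half-sibs through their shared mother (r = 1/4) and second cousins through their fathers (r = 1/32).
r = 1/4 + 1/32 = 0.28125.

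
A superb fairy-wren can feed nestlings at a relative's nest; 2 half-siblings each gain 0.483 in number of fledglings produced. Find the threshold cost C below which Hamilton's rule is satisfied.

r to a half-sibling = 1/4 (half-sibs share one parent — one path of length 2: r = (1/2)^2 = 1/4).
Hamilton's rule: n·r·B > C, so the trait is favored while C < n·r·B = 2·0.25·0.483 = 0.2415.

0.2415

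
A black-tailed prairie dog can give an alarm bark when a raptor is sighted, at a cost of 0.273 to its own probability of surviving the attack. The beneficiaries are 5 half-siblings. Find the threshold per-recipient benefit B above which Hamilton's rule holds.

0.2184

r to a half-sibling = 1/4 (half-sibs share one parent — one path of length 2: r = (1/2)^2 = 1/4).
Hamilton's rule with n recipients of equal r: n·r·B > C, so B > C/(n·r) = 0.273/(5·0.25) = 0.2184.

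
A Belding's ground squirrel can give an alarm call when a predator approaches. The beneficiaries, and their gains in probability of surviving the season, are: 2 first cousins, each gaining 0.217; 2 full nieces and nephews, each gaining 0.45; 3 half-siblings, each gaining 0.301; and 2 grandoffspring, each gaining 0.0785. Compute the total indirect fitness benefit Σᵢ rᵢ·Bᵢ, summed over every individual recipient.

r to a first cousin = 1/8 (first cousins share one grandparent pair — two paths of length 4: r = 2·(1/2)^4 = 1/8).
r to a full niece or nephew = 0.25 (full aunt/uncle↔niece/nephew: two paths of length 3 through the shared grandparent pair: r = 2·(1/2)^3 = 1/4).
r to a half-sibling = 0.25 (half-sibs share one parent — one path of length 2: r = (1/2)^2 = 1/4).
r to a grandoffspring = 0.25 (two parent–offspring links: r = (1/2)^2 = 1/4).
Summing one r·B term per recipient: 2·0.125·0.217 + 2·0.25·0.45 + 3·0.25·0.301 + 2·0.25·0.0785 = 0.54425.

0.54425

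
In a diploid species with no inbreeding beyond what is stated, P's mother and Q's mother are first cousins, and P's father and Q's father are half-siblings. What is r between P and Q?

Wright's path rule: contributions from independent ancestry routes add.
P and Q are related in two ways: second cousins through their mothers (r = 1/32) and half first cousins through their fathers (r = 1/16).
r = 1/32 + 1/16 = 0.09375.

0.09375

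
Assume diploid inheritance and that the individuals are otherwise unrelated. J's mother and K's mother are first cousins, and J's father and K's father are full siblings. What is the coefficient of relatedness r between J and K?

With two independent routes of shared ancestry, r is the sum of the two contributions.
J and K are related in two ways: second cousins through their mothers (r = 1/32) and first cousins through their fathers (r = 1/8).
r = 1/32 + 1/8 = 5/32 = 0.15625.

0.15625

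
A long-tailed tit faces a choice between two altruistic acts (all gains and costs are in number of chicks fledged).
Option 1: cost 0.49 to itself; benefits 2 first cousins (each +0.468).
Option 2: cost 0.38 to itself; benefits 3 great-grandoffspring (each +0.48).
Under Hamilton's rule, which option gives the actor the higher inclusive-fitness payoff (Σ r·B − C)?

Option 1: r to a first cousin = 0.125.
Option 1: Σ r·B − C = (2·0.125·0.468) − 0.49 = -0.373.
Option 2: r to a great-grandoffspring = 0.125.
Option 2: Σ r·B − C = (3·0.125·0.48) − 0.38 = -0.2.
Option 2 has the higher net inclusive-fitness payoff.

Option 2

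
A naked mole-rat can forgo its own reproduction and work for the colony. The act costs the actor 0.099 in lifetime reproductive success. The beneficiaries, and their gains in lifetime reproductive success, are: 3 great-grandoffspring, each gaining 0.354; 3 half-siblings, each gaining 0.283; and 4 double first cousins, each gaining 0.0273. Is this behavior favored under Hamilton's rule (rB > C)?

Hamilton's rule: the trait is favored when the sum of r·B over every recipient exceeds the actor's cost C.
r to a great-grandoffspring = 1/8 (three parent–offspring links: r = (1/2)^3 = 1/8).
r to a half-sibling = 1/4 (half-sibs share one parent — one path of length 2: r = (1/2)^2 = 1/4).
r to a double first cousin = 0.25 (double first cousins share both grandparent pairs — four paths of length 4: r = 4·(1/2)^4 = 1/4).
Summing one r·B term per recipient: 3·0.125·0.354 + 3·0.25·0.283 + 4·0.25·0.0273 = 0.3723.
0.3723 > 0.099: the indirect benefit exceeds the cost.

Yes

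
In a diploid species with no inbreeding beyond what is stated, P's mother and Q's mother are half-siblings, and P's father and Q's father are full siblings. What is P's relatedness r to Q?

Relatedness sums over independent paths through distinct common ancestors.
P and Q are related in two ways: half first cousins through their mothers (r = 1/16) and first cousins through their fathers (r = 1/8).
r = 1/16 + 1/8 = 0.1875.

0.1875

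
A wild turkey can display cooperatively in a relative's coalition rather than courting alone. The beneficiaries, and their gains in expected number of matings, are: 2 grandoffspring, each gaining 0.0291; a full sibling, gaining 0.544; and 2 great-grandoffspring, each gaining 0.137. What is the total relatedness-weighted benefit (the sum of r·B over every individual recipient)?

0.3208

r to a grandoffspring = 0.25 (two parent–offspring links: r = (1/2)^2 = 1/4).
r to a full sibling = 1/2 (full sibs share both parents — two paths of length 2: r = 2·(1/2)^2 = 1/2).
r to a great-grandoffspring = 0.125 (three parent–offspring links: r = (1/2)^3 = 1/8).
Summing one r·B term per recipient: 2·0.25·0.0291 + 1·0.5·0.544 + 2·0.125·0.137 = 0.3208.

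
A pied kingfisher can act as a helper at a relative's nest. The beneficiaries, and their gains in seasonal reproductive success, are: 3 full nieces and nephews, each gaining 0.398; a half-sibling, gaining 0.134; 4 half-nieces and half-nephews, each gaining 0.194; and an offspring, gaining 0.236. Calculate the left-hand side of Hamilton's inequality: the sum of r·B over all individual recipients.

r to a full niece or nephew = 0.25 (full aunt/uncle↔niece/nephew: two paths of length 3 through the shared grandparent pair: r = 2·(1/2)^3 = 1/4).
r to a half-sibling = 1/4 (half-sibs share one parent — one path of length 2: r = (1/2)^2 = 1/4).
r to a half-niece or half-nephew = 0.125 (half-aunt/uncle↔niece/nephew: one path of length 3: r = (1/2)^3 = 1/8).
r to an offspring = 1/2 (one parent–offspring link: r = (1/2)^1 = 1/2).
Summing one r·B term per recipient: 3·0.25·0.398 + 1·0.25·0.134 + 4·0.125·0.194 + 1·0.5·0.236 = 0.547.

0.547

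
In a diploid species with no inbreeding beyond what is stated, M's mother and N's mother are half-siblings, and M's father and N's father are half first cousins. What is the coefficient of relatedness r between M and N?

Independent pedigree routes through distinct common ancestors add.
M and N are related in two ways: half first cousins through their mothers (r = 1/16) and half second cousins through their fathers (r = 1/64).
r = 1/16 + 1/64 = 0.078125.

0.078125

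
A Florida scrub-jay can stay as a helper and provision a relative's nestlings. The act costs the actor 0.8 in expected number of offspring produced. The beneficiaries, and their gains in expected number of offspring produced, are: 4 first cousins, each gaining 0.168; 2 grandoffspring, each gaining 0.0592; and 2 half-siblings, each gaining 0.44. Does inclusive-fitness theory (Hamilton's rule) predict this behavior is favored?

Hamilton's rule: the trait is favored when the sum of r·B over every recipient exceeds the actor's cost C.
r to a first cousin = 1/8 (first cousins share one grandparent pair — two paths of length 4: r = 2·(1/2)^4 = 1/8).
r to a grandoffspring = 0.25 (two parent–offspring links: r = (1/2)^2 = 1/4).
r to a half-sibling = 0.25 (half-sibs share one parent — one path of length 2: r = (1/2)^2 = 1/4).
Summing one r·B term per recipient: 4·0.125·0.168 + 2·0.25·0.0592 + 2·0.25·0.44 = 0.3336.
0.3336 < 0.8: the indirect benefit is less than the cost.

No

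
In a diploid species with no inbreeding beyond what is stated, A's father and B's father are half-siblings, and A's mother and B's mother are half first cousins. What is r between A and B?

0.078125

With two independent routes of shared ancestry, r is the sum of the two contributions.
A and B are related in two ways: half first cousins through their fathers (r = 1/16) and half second cousins through their mothers (r = 1/64).
r = 1/16 + 1/64 = 0.078125.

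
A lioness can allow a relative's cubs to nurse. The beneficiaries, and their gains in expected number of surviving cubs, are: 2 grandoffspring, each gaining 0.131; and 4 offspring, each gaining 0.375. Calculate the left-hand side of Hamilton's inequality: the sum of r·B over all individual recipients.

0.8155

r to a grandoffspring = 1/4 (two parent–offspring links: r = (1/2)^2 = 1/4).
r to an offspring = 1/2 (one parent–offspring link: r = (1/2)^1 = 1/2).
Summing one r·B term per recipient: 2·0.25·0.131 + 4·0.5·0.375 = 0.8155.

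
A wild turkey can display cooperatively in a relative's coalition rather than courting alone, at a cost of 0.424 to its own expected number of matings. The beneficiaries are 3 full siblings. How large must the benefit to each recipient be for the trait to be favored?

r to a full sibling = 1/2 (full sibs share both parents — two paths of length 2: r = 2·(1/2)^2 = 1/2).
Hamilton's rule with n recipients of equal r: n·r·B > C, so B > C/(n·r) = 0.424/(3·0.5) = 0.2827.

0.2827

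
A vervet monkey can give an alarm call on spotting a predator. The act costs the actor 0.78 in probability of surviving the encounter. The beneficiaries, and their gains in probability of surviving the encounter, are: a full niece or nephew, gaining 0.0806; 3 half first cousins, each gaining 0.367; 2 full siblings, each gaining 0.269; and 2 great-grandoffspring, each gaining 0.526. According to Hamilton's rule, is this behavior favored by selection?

Hamilton's rule: the trait is favored when the sum of r·B over every recipient exceeds the actor's cost C.
r to a full niece or nephew = 0.25 (full aunt/uncle↔niece/nephew: two paths of length 3 through the shared grandparent pair: r = 2·(1/2)^3 = 1/4).
r to a half first cousin = 1/16 (half first cousins share one grandparent — one path of length 4: r = (1/2)^4 = 1/16).
r to a full sibling = 1/2 (full sibs share both parents — two paths of length 2: r = 2·(1/2)^2 = 1/2).
r to a great-grandoffspring = 1/8 (three parent–offspring links: r = (1/2)^3 = 1/8).
Summing one r·B term per recipient: 1·0.25·0.0806 + 3·0.0625·0.367 + 2·0.5·0.269 + 2·0.125·0.526 = 0.4894625.
0.4894625 < 0.78: the indirect benefit is less than the cost.

No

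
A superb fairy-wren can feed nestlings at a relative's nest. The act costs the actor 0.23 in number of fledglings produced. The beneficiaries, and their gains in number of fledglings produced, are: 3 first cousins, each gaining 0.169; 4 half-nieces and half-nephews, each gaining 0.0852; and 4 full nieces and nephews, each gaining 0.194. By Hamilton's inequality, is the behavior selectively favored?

Hamilton's rule: the trait is favored when the sum of r·B over every recipient exceeds the actor's cost C.
r to a first cousin = 1/8 (first cousins share one grandparent pair — two paths of length 4: r = 2·(1/2)^4 = 1/8).
r to a half-niece or half-nephew = 1/8 (half-aunt/uncle↔niece/nephew: one path of length 3: r = (1/2)^3 = 1/8).
r to a full niece or nephew = 0.25 (full aunt/uncle↔niece/nephew: two paths of length 3 through the shared grandparent pair: r = 2·(1/2)^3 = 1/4).
Summing one r·B term per recipient: 3·0.125·0.169 + 4·0.125·0.0852 + 4·0.25·0.194 = 0.299975.
0.299975 > 0.23: the indirect benefit exceeds the cost.

Yes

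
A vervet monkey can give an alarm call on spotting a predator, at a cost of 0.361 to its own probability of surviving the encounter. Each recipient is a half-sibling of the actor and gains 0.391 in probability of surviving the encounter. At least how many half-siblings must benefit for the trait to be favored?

4

r to a half-sibling = 1/4 (half-sibs share one parent — one path of length 2: r = (1/2)^2 = 1/4).
Hamilton's rule: n·r·B > C  ⇒  n > C/(r·B) = 0.361/(0.25·0.391) = 3.693.
The smallest integer exceeding 3.693 is 4.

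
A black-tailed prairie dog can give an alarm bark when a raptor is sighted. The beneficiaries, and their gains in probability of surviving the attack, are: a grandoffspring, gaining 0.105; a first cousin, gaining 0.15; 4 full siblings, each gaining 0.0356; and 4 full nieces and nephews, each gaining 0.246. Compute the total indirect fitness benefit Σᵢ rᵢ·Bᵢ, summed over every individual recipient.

r to a grandoffspring = 1/4 (two parent–offspring links: r = (1/2)^2 = 1/4).
r to a first cousin = 1/8 (first cousins share one grandparent pair — two paths of length 4: r = 2·(1/2)^4 = 1/8).
r to a full sibling = 0.5 (full sibs share both parents — two paths of length 2: r = 2·(1/2)^2 = 1/2).
r to a full niece or nephew = 0.25 (full aunt/uncle↔niece/nephew: two paths of length 3 through the shared grandparent pair: r = 2·(1/2)^3 = 1/4).
Summing one r·B term per recipient: 1·0.25·0.105 + 1·0.125·0.15 + 4·0.5·0.0356 + 4·0.25·0.246 = 0.3622.

0.3622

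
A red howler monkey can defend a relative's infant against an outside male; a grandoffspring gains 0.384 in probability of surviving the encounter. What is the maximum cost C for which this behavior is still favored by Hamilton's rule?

r to a grandoffspring = 0.25 (two parent–offspring links: r = (1/2)^2 = 1/4).
Hamilton's rule: n·r·B > C, so the trait is favored while C < n·r·B = 1·0.25·0.384 = 0.096.

0.096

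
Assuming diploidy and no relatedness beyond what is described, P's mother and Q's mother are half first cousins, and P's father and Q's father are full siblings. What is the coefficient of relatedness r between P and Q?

0.140625

Relatedness sums over independent paths through distinct common ancestors.
P and Q are related in two ways: half second cousins through their mothers (r = 1/64) and first cousins through their fathers (r = 1/8).
r = 1/64 + 1/8 = 0.140625.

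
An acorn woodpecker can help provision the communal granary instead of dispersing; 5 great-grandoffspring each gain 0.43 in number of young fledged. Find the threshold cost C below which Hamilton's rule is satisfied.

0.26875

r to a great-grandoffspring = 1/8 (three parent–offspring links: r = (1/2)^3 = 1/8).
Hamilton's rule: n·r·B > C, so the trait is favored while C < n·r·B = 5·0.125·0.43 = 0.26875.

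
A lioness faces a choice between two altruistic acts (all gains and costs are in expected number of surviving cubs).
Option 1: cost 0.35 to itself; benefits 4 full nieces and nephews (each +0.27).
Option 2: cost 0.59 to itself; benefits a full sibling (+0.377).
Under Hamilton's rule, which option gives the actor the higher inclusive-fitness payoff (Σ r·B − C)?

Option 1: r to a full niece or nephew = 0.25.
Option 1: Σ r·B − C = (4·0.25·0.27) − 0.35 = -0.08.
Option 2: r to a full sibling = 0.5.
Option 2: Σ r·B − C = (1·0.5·0.377) − 0.59 = -0.4015.
Option 1 has the higher net inclusive-fitness payoff.

Option 1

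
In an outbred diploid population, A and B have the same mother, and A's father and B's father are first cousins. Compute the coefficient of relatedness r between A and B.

Wright's path rule: contributions from independent ancestry routes add.
A and B are related in two ways: half-sibs through their shared mother (r = 1/4) and second cousins through their fathers (r = 1/32).
r = 1/4 + 1/32 = 9/32 = 0.28125.

0.28125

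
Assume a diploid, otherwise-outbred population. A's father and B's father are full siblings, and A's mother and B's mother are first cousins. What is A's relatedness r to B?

With two independent routes of shared ancestry, r is the sum of the two contributions.
A and B are related in two ways: first cousins through their fathers (r = 1/8) and second cousins through their mothers (r = 1/32).
r = 1/8 + 1/32 = 0.15625.

0.15625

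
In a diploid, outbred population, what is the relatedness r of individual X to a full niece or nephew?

Each parent–offspring link contributes a factor of 1/2, and independent paths through distinct common ancestors add.
Full aunt/uncle↔niece/nephew: two paths of length 3 through the shared grandparent pair: r = 2·(1/2)^3 = 1/4.

0.25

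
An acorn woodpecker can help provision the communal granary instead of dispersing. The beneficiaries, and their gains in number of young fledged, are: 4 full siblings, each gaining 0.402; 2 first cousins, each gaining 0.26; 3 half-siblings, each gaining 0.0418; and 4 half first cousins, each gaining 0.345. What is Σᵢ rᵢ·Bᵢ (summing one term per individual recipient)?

0.9866

r to a full sibling = 1/2 (full sibs share both parents — two paths of length 2: r = 2·(1/2)^2 = 1/2).
r to a first cousin = 0.125 (first cousins share one grandparent pair — two paths of length 4: r = 2·(1/2)^4 = 1/8).
r to a half-sibling = 0.25 (half-sibs share one parent — one path of length 2: r = (1/2)^2 = 1/4).
r to a half first cousin = 0.0625 (half first cousins share one grandparent — one path of length 4: r = (1/2)^4 = 1/16).
Summing one r·B term per recipient: 4·0.5·0.402 + 2·0.125·0.26 + 3·0.25·0.0418 + 4·0.0625·0.345 = 0.9866.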